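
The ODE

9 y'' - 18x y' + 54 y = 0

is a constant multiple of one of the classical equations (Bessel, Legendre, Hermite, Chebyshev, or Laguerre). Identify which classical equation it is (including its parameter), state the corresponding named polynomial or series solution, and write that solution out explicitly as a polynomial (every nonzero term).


All three coefficients share the factor 9; dividing through by 9 gives  y'' - 2x y' + 6 y = 0.
This matches the Hermite equation y'' - 2x y' + 2n y = 0 with 2n = 6, so n = 3; the polynomial solution is H_3(x).
With y = sum_k a_k x^k, matching x^k gives (k+2)(k+1) a_{k+2} = 2(k - n) a_k = 2(k - 3) a_k. The right side vanishes at k = 3, so the series with the parity of 3 terminates at degree 3.
Standard normalization: leading coefficient of H_n is 2^n, so a_3 = 2^3 = 8. Work downward with a_k = (k+1)(k+2) a_{k+2} / (2(k - n)):
  a_1 = (2)(3)(8) / (2(1 - 3)) = 48/(-4) = -12
Hence H_3(x) = 8 x^3 - 12 x.

H_3(x); series = 8 x^3 - 12 x


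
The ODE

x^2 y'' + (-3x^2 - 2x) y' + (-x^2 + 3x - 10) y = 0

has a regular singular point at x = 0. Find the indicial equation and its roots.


Divide by x^2 to reach normal form y'' + P_1(x) y' + P_2(x) y = 0 with P_1(x) = -3 - 2/x and P_2(x) = -1 + 3/x - 10/x^2.
x = 0 is a singular point because the y'-coefficient -3 - 2/x has a pole at x = 0 and the y-coefficient -1 + 3/x - 10/x^2 has a pole at x = 0.
It is a regular singular point because x P_1(x) = p(x) = -3x - 2 and x^2 P_2(x) = q(x) = -x^2 + 3x - 10 are polynomials, hence analytic at x = 0.
p(0) = -2,  q(0) = -10.
Indicial equation: r(r-1) + p(0) r + q(0) = 0, i.e. r^2 + (p(0) - 1) r + q(0) = 0, i.e. r^2 - 3 r - 10 = 0.
Discriminant: (-3)^2 - 4(-10) = 49, so r = (3 ± 7)/2.
Solving: r_1 = 5, r_2 = -2.

indicial: r^2 - 3 r - 10 = 0; roots r_1 = 5, r_2 = -2


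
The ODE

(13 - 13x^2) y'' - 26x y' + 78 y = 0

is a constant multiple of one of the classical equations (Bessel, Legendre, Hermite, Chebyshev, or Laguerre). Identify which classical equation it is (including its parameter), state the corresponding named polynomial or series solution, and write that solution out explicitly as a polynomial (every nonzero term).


All three coefficients share the factor 13; dividing through by 13 gives  (1 - x^2) y'' - 2x y' + 6 y = 0.
This matches the Legendre equation (1 - x^2) y'' - 2x y' + n(n+1) y = 0 (note the -2x y' term) with n(n+1) = 6, so n = 2; the polynomial solution is P_2(x).
With y = sum_k a_k x^k, matching x^k gives (k+2)(k+1) a_{k+2} = [k(k+1) - n(n+1)] a_k = (k - 2)(k + 3) a_k. The right side vanishes at k = 2, so the series with the parity of 2 terminates at degree 2.
Standard normalization (P_n(1) = 1): leading coefficient (2n)!/(2^n (n!)^2) = 24/(4*4) = 3/2, so a_2 = 3/2. Work downward with a_k = (k+1)(k+2) a_{k+2} / ((k - 2)(k + 3)):
  a_0 = (1)(2)(3/2) / ((0 - 2)(0 + 3)) = 3/(-6) = -1/2
Hence P_2(x) = 3 x^2/2 - 1/2.

P_2(x); series = 3 x^2/2 - 1/2


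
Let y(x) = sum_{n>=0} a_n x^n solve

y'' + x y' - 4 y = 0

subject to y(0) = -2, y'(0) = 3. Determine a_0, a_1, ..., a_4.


Ansatz: y(x) = sum_{n>=0} a_n x^n, so y'(x) = sum_{n>=1} n a_n x^(n-1) and y''(x) = sum_{n>=2} n(n-1) a_n x^(n-2).
Substitute into P(x) y'' + Q(x) y' + R(x) y = 0 with P(x) = 1, Q(x) = x, R(x) = -4, and match powers of x.
Initial conditions: a_0 = -2, a_1 = 3.
Setting the coefficient of each power of x to zero and solving order by order (substituting the coefficients already found):
  x^0: 2 a_2 - 4 a_0 = 0  ->  2 a_2 = 4 a_0 = -8  ->  a_2 = -4
  x^1: 6 a_3 - 3 a_1 = 0  ->  6 a_3 = 3 a_1 = 9  ->  a_3 = 3/2
  x^2: 12 a_4 - 2 a_2 = 0  ->  12 a_4 = 2 a_2 = -8  ->  a_4 = -2/3
Truncated series: y(x) = -2 + 3 x - 4 x^2 + (3/2) x^3 - (2/3) x^4 + O(x^5).

a_0 = -2; a_1 = 3; a_2 = -4; a_3 = 3/2; a_4 = -2/3


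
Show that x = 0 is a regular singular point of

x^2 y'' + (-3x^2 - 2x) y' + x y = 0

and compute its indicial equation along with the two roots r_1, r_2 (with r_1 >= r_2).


Divide by x^2 to reach normal form y'' + P_1(x) y' + P_2(x) y = 0 with P_1(x) = -3 - 2/x and P_2(x) = 1/x.
x = 0 is a singular point because the y'-coefficient -3 - 2/x has a pole at x = 0 and the y-coefficient 1/x has a pole at x = 0.
It is a regular singular point because x P_1(x) = p(x) = -3x - 2 and x^2 P_2(x) = q(x) = x are polynomials, hence analytic at x = 0.
p(0) = -2,  q(0) = 0.
Indicial equation: r(r-1) + p(0) r + q(0) = 0, i.e. r^2 + (p(0) - 1) r + q(0) = 0, i.e. r^2 - 3 r = 0.
Discriminant: (-3)^2 - 4(0) = 9, so r = (3 ± 3)/2.
Solving: r_1 = 3, r_2 = 0.

indicial: r^2 - 3 r = 0; roots r_1 = 3, r_2 = 0


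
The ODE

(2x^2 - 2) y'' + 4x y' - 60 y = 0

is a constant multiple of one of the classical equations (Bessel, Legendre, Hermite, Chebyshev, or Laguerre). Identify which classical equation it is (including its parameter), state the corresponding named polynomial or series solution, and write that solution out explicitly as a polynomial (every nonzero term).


All three coefficients share the factor -2; dividing through by -2 gives  (1 - x^2) y'' - 2x y' + 30 y = 0.
This matches the Legendre equation (1 - x^2) y'' - 2x y' + n(n+1) y = 0 (note the -2x y' term) with n(n+1) = 30, so n = 5; the polynomial solution is P_5(x).
With y = sum_k a_k x^k, matching x^k gives (k+2)(k+1) a_{k+2} = [k(k+1) - n(n+1)] a_k = (k - 5)(k + 6) a_k. The right side vanishes at k = 5, so the series with the parity of 5 terminates at degree 5.
Standard normalization (P_n(1) = 1): leading coefficient (2n)!/(2^n (n!)^2) = 3628800/(32*14400) = 63/8, so a_5 = 63/8. Work downward with a_k = (k+1)(k+2) a_{k+2} / ((k - 5)(k + 6)):
  a_3 = (4)(5)(63/8) / ((3 - 5)(3 + 6)) = (315/2)/(-18) = -35/4
  a_1 = (2)(3)(-35/4) / ((1 - 5)(1 + 6)) = (-105/2)/(-28) = 15/8
Hence P_5(x) = 63 x^5/8 - 35 x^3/4 + 15 x/8.

P_5(x); series = 63 x^5/8 - 35 x^3/4 + 15 x/8


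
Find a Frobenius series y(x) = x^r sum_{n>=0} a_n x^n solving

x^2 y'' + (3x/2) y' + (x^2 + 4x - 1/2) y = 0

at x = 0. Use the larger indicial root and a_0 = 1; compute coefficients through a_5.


Write in Frobenius form y'' + (p(x)/x) y' + (q(x)/x^2) y = 0:
  p(x) = 3/2,  q(x) = x^2 + 4x - 1/2.
Indicial equation: r(r-1) + (3/2) r + (-1/2) = 0 -> roots r_1 = 1/2, r_2 = -1.
Take r = r_1 = 1/2. Let y(x) = x^r sum_{n>=0} a_n x^n with a_0 = 1.
Substitute y = x^r sum a_n x^n and match x^{r+n}. The recurrence is
  D(n) a_n + 4 a_{n-1} + 1 a_{n-2} = 0,  where D(n) = (r+n)(r+n-1) + (3/2)(r+n) + (-1/2).
  a_n = [-4 a_{n-1} - 1 a_{n-2}] / D(n).
Since the indicial polynomial factors as (r - r_1)(r - r_2), D(n) = (r_1 + n - r_1)(r_1 + n - r_2) = n(n + 3/2).
Evaluating step by step (a_0 = 1):
  n = 1: D(1) = 1(1 + 3/2) = 5/2; numerator = -4(1) = -4; a_1 = (-4)/(5/2) = -8/5
  n = 2: D(2) = 2(2 + 3/2) = 7; numerator = -4(-8/5) - 1(1) = 27/5; a_2 = (27/5)/(7) = 27/35
  n = 3: D(3) = 3(3 + 3/2) = 27/2; numerator = -4(27/35) - 1(-8/5) = -52/35; a_3 = (-52/35)/(27/2) = -104/945
  n = 4: D(4) = 4(4 + 3/2) = 22; numerator = -4(-104/945) - 1(27/35) = -313/945; a_4 = (-313/945)/(22) = -313/20790
  n = 5: D(5) = 5(5 + 3/2) = 65/2; numerator = -4(-313/20790) - 1(-104/945) = 118/693; a_5 = (118/693)/(65/2) = 236/45045

r = 1/2; a_0 = 1; a_1 = -8/5; a_2 = 27/35; a_3 = -104/945; a_4 = -313/20790; a_5 = 236/45045


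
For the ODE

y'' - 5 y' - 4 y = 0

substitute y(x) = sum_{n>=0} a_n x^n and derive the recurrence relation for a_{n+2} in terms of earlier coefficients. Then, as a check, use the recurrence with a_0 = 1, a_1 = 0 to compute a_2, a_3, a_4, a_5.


Substitute y = sum_n a_n x^n.
y''(x) has coefficient (n+2)(n+1) a_{n+2} at x^n;
-5 y'(x) has coefficient -5 (n+1) a_{n+1} at x^n;
-4 y(x) has coefficient -4 a_n at x^n.
Matching x^n: (n+2)(n+1) a_{n+2} - 5 (n+1) a_{n+1} - 4 a_n = 0.
Thus a_{n+2} = [5 (n+1) a_{n+1} + 4 a_n] / ((n+1)(n+2)).

Check with a_0 = 1, a_1 = 0 (apply the recurrence for n = 0, 1, 2, 3): a_0 = 1, a_1 = 0, a_2 = 2, a_3 = 10/3, a_4 = 29/6, a_5 = 11/2.

a_(n+2) = [5 (n+1) a_(n+1) + 4 a_n] / ((n+1)(n+2)); check: a_0 = 1, a_1 = 0, a_2 = 2, a_3 = 10/3, a_4 = 29/6, a_5 = 11/2


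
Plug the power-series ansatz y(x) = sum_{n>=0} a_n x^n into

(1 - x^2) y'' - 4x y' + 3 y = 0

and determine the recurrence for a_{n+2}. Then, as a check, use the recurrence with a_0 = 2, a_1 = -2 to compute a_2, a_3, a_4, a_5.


Substitute y = sum_n a_n x^n.
(1 - 1 x^2) y'' contributes (n+2)(n+1) a_{n+2} - n(n-1) a_n at x^n.
-4 x y'(x) contributes -4 n a_n at x^n.
3 y(x) contributes 3 a_n at x^n.
Matching x^n: (n+2)(n+1) a_{n+2} + (-n(n-1) - 4 n + 3) a_n = 0.
Thus a_{n+2} = (n(n-1) + 4 n - 3) / ((n+1)(n+2)) * a_n.

Check with a_0 = 2, a_1 = -2 (apply the recurrence for n = 0, 1, 2, 3): a_0 = 2, a_1 = -2, a_2 = -3, a_3 = -1/3, a_4 = -7/4, a_5 = -1/4.

a_(n+2) = (n(n-1) + 4 n - 3) / ((n+1)(n+2)) * a_n; check: a_0 = 2, a_1 = -2, a_2 = -3, a_3 = -1/3, a_4 = -7/4, a_5 = -1/4


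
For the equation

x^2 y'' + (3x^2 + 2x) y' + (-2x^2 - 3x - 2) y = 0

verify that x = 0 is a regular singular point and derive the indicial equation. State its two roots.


Divide by x^2 to reach normal form y'' + P_1(x) y' + P_2(x) y = 0 with P_1(x) = 3 + 2/x and P_2(x) = -2 - 3/x - 2/x^2.
x = 0 is a singular point because the y'-coefficient 3 + 2/x has a pole at x = 0 and the y-coefficient -2 - 3/x - 2/x^2 has a pole at x = 0.
It is a regular singular point because x P_1(x) = p(x) = 3x + 2 and x^2 P_2(x) = q(x) = -2x^2 - 3x - 2 are polynomials, hence analytic at x = 0.
p(0) = 2,  q(0) = -2.
Indicial equation: r(r-1) + p(0) r + q(0) = 0, i.e. r^2 + (p(0) - 1) r + q(0) = 0, i.e. r^2 + 1 r - 2 = 0.
Discriminant: (1)^2 - 4(-2) = 9, so r = (-1 ± 3)/2.
Solving: r_1 = 1, r_2 = -2.

indicial: r^2 + 1 r - 2 = 0; roots r_1 = 1, r_2 = -2


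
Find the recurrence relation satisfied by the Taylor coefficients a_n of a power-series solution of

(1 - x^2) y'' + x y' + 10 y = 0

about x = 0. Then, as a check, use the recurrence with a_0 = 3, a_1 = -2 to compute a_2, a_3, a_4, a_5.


Substitute y = sum_n a_n x^n.
(1 - 1 x^2) y'' contributes (n+2)(n+1) a_{n+2} - n(n-1) a_n at x^n.
x y'(x) contributes n a_n at x^n.
10 y(x) contributes 10 a_n at x^n.
Matching x^n: (n+2)(n+1) a_{n+2} + (-n(n-1) + n + 10) a_n = 0.
Thus a_{n+2} = (n(n-1) - n - 10) / ((n+1)(n+2)) * a_n.

Check with a_0 = 3, a_1 = -2 (apply the recurrence for n = 0, 1, 2, 3): a_0 = 3, a_1 = -2, a_2 = -15, a_3 = 11/3, a_4 = 25/2, a_5 = -77/60.

a_(n+2) = (n(n-1) - n - 10) / ((n+1)(n+2)) * a_n; check: a_0 = 3, a_1 = -2, a_2 = -15, a_3 = 11/3, a_4 = 25/2, a_5 = -77/60


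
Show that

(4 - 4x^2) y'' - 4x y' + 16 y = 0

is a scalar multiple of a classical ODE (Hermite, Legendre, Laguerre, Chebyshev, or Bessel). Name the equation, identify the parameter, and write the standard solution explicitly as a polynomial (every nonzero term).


All three coefficients share the factor 4; dividing through by 4 gives  (1 - x^2) y'' - x y' + 4 y = 0.
This matches the Chebyshev equation (1 - x^2) y'' - x y' + n^2 y = 0 (note the -x y' term, not -2x y') with n^2 = 4, so n = 2; the polynomial solution is T_2(x).
With y = sum_k a_k x^k, matching x^k gives (k+2)(k+1) a_{k+2} = (k^2 - n^2) a_k = (k - 2)(k + 2) a_k. The right side vanishes at k = 2, so the series with the parity of 2 terminates at degree 2.
Standard normalization: leading coefficient of T_n is 2^(n-1), so a_2 = 2^1 = 2. Work downward with a_k = (k+1)(k+2) a_{k+2} / ((k - 2)(k + 2)):
  a_0 = (1)(2)(2) / ((0 - 2)(0 + 2)) = 4/(-4) = -1
Hence T_2(x) = 2 x^2 - 1.

T_2(x); series = 2 x^2 - 1


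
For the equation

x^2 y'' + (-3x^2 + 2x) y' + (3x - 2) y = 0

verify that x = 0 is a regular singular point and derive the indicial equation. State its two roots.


Divide by x^2 to reach normal form y'' + P_1(x) y' + P_2(x) y = 0 with P_1(x) = -3 + 2/x and P_2(x) = 3/x - 2/x^2.
x = 0 is a singular point because the y'-coefficient -3 + 2/x has a pole at x = 0 and the y-coefficient 3/x - 2/x^2 has a pole at x = 0.
It is a regular singular point because x P_1(x) = p(x) = 2 - 3x and x^2 P_2(x) = q(x) = 3x - 2 are polynomials, hence analytic at x = 0.
p(0) = 2,  q(0) = -2.
Indicial equation: r(r-1) + p(0) r + q(0) = 0, i.e. r^2 + (p(0) - 1) r + q(0) = 0, i.e. r^2 + 1 r - 2 = 0.
Discriminant: (1)^2 - 4(-2) = 9, so r = (-1 ± 3)/2.
Solving: r_1 = 1, r_2 = -2.

indicial: r^2 + 1 r - 2 = 0; roots r_1 = 1, r_2 = -2


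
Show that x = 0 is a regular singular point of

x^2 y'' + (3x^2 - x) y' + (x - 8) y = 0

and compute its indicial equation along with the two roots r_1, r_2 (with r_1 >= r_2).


Divide by x^2 to reach normal form y'' + P_1(x) y' + P_2(x) y = 0 with P_1(x) = 3 - 1/x and P_2(x) = 1/x - 8/x^2.
x = 0 is a singular point because the y'-coefficient 3 - 1/x has a pole at x = 0 and the y-coefficient 1/x - 8/x^2 has a pole at x = 0.
It is a regular singular point because x P_1(x) = p(x) = 3x - 1 and x^2 P_2(x) = q(x) = x - 8 are polynomials, hence analytic at x = 0.
p(0) = -1,  q(0) = -8.
Indicial equation: r(r-1) + p(0) r + q(0) = 0, i.e. r^2 + (p(0) - 1) r + q(0) = 0, i.e. r^2 - 2 r - 8 = 0.
Discriminant: (-2)^2 - 4(-8) = 36, so r = (2 ± 6)/2.
Solving: r_1 = 4, r_2 = -2.

indicial: r^2 - 2 r - 8 = 0; roots r_1 = 4, r_2 = -2


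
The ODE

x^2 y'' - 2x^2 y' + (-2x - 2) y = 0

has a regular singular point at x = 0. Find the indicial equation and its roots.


Divide by x^2 to reach normal form y'' + P_1(x) y' + P_2(x) y = 0 with P_1(x) = -2 and P_2(x) = -2/x - 2/x^2.
x = 0 is a singular point because the y-coefficient -2/x - 2/x^2 has a pole at x = 0.
It is a regular singular point because x P_1(x) = p(x) = -2x and x^2 P_2(x) = q(x) = -2x - 2 are polynomials, hence analytic at x = 0.
p(0) = 0,  q(0) = -2.
Indicial equation: r(r-1) + p(0) r + q(0) = 0, i.e. r^2 + (p(0) - 1) r + q(0) = 0, i.e. r^2 - 1 r - 2 = 0.
Discriminant: (-1)^2 - 4(-2) = 9, so r = (1 ± 3)/2.
Solving: r_1 = 2, r_2 = -1.

indicial: r^2 - 1 r - 2 = 0; roots r_1 = 2, r_2 = -1


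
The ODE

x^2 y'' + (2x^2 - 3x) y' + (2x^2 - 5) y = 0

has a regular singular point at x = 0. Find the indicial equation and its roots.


Divide by x^2 to reach normal form y'' + P_1(x) y' + P_2(x) y = 0 with P_1(x) = 2 - 3/x and P_2(x) = 2 - 5/x^2.
x = 0 is a singular point because the y'-coefficient 2 - 3/x has a pole at x = 0 and the y-coefficient 2 - 5/x^2 has a pole at x = 0.
It is a regular singular point because x P_1(x) = p(x) = 2x - 3 and x^2 P_2(x) = q(x) = 2x^2 - 5 are polynomials, hence analytic at x = 0.
p(0) = -3,  q(0) = -5.
Indicial equation: r(r-1) + p(0) r + q(0) = 0, i.e. r^2 + (p(0) - 1) r + q(0) = 0, i.e. r^2 - 4 r - 5 = 0.
Discriminant: (-4)^2 - 4(-5) = 36, so r = (4 ± 6)/2.
Solving: r_1 = 5, r_2 = -1.

indicial: r^2 - 4 r - 5 = 0; roots r_1 = 5, r_2 = -1


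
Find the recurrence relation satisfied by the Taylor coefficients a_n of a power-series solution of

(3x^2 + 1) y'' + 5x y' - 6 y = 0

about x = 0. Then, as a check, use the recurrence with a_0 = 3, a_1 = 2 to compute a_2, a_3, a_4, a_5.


Substitute y = sum_n a_n x^n.
(1 + 3 x^2) y'' contributes (n+2)(n+1) a_{n+2} + 3 n(n-1) a_n at x^n.
5 x y'(x) contributes 5 n a_n at x^n.
-6 y(x) contributes -6 a_n at x^n.
Matching x^n: (n+2)(n+1) a_{n+2} + (3 n(n-1) + 5 n - 6) a_n = 0.
Thus a_{n+2} = (-3 n(n-1) - 5 n + 6) / ((n+1)(n+2)) * a_n.

Check with a_0 = 3, a_1 = 2 (apply the recurrence for n = 0, 1, 2, 3): a_0 = 3, a_1 = 2, a_2 = 9, a_3 = 1/3, a_4 = -15/2, a_5 = -9/20.

a_(n+2) = (-3 n(n-1) - 5 n + 6) / ((n+1)(n+2)) * a_n; check: a_0 = 3, a_1 = 2, a_2 = 9, a_3 = 1/3, a_4 = -15/2, a_5 = -9/20


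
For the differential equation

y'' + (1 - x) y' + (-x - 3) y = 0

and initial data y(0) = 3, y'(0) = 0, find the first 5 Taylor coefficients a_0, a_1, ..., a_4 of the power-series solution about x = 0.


Ansatz: y(x) = sum_{n>=0} a_n x^n, so y'(x) = sum_{n>=1} n a_n x^(n-1) and y''(x) = sum_{n>=2} n(n-1) a_n x^(n-2).
Substitute into P(x) y'' + Q(x) y' + R(x) y = 0 with P(x) = 1, Q(x) = 1 - x, R(x) = -x - 3, and match powers of x.
Initial conditions: a_0 = 3, a_1 = 0.
Setting the coefficient of each power of x to zero and solving order by order (substituting the coefficients already found):
  x^0: 2 a_2 + a_1 - 3 a_0 = 0  ->  2 a_2 = -a_1 + 3 a_0 = 9  ->  a_2 = 9/2
  x^1: 6 a_3 + 2 a_2 - 4 a_1 - a_0 = 0  ->  6 a_3 = -2 a_2 + 4 a_1 + a_0 = -6  ->  a_3 = -1
  x^2: 12 a_4 + 3 a_3 - 5 a_2 - a_1 = 0  ->  12 a_4 = -3 a_3 + 5 a_2 + a_1 = 51/2  ->  a_4 = 17/8
Truncated series: y(x) = 3 + (9/2) x^2 - x^3 + (17/8) x^4 + O(x^5).

a_0 = 3; a_1 = 0; a_2 = 9/2; a_3 = -1; a_4 = 17/8


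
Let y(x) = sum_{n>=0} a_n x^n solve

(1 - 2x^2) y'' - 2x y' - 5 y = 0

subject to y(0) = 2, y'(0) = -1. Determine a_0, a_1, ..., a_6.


Ansatz: y(x) = sum_{n>=0} a_n x^n, so y'(x) = sum_{n>=1} n a_n x^(n-1) and y''(x) = sum_{n>=2} n(n-1) a_n x^(n-2).
Substitute into P(x) y'' + Q(x) y' + R(x) y = 0 with P(x) = 1 - 2x^2, Q(x) = -2x, R(x) = -5, and match powers of x.
Initial conditions: a_0 = 2, a_1 = -1.
Setting the coefficient of each power of x to zero and solving order by order (substituting the coefficients already found):
  x^0: 2 a_2 - 5 a_0 = 0  ->  2 a_2 = 5 a_0 = 10  ->  a_2 = 5
  x^1: 6 a_3 - 7 a_1 = 0  ->  6 a_3 = 7 a_1 = -7  ->  a_3 = -7/6
  x^2: 12 a_4 - 13 a_2 = 0  ->  12 a_4 = 13 a_2 = 65  ->  a_4 = 65/12
  x^3: 20 a_5 - 23 a_3 = 0  ->  20 a_5 = 23 a_3 = -161/6  ->  a_5 = -161/120
  x^4: 30 a_6 - 37 a_4 = 0  ->  30 a_6 = 37 a_4 = 2405/12  ->  a_6 = 481/72
Truncated series: y(x) = 2 - x + 5 x^2 - (7/6) x^3 + (65/12) x^4 - (161/120) x^5 + (481/72) x^6 + O(x^7).

a_0 = 2; a_1 = -1; a_2 = 5; a_3 = -7/6; a_4 = 65/12; a_5 = -161/120; a_6 = 481/72


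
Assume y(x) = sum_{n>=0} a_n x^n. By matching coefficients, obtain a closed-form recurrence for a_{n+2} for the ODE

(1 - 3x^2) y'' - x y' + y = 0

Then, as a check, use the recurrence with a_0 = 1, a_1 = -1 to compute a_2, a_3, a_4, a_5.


Substitute y = sum_n a_n x^n.
(1 - 3 x^2) y'' contributes (n+2)(n+1) a_{n+2} - 3 n(n-1) a_n at x^n.
-x y'(x) contributes -n a_n at x^n.
y(x) contributes 1 a_n at x^n.
Matching x^n: (n+2)(n+1) a_{n+2} + (-3 n(n-1) - n + 1) a_n = 0.
Thus a_{n+2} = (3 n(n-1) + n - 1) / ((n+1)(n+2)) * a_n.

Check with a_0 = 1, a_1 = -1 (apply the recurrence for n = 0, 1, 2, 3): a_0 = 1, a_1 = -1, a_2 = -1/2, a_3 = 0, a_4 = -7/24, a_5 = 0.

a_(n+2) = (3 n(n-1) + n - 1) / ((n+1)(n+2)) * a_n; check: a_0 = 1, a_1 = -1, a_2 = -1/2, a_3 = 0, a_4 = -7/24, a_5 = 0


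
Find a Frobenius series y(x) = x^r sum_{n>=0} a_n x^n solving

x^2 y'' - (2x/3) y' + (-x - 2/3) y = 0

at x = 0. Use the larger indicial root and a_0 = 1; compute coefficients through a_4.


Write in Frobenius form y'' + (p(x)/x) y' + (q(x)/x^2) y = 0:
  p(x) = -2/3,  q(x) = -x - 2/3.
Indicial equation: r(r-1) + (-2/3) r + (-2/3) = 0 -> roots r_1 = 2, r_2 = -1/3.
Take r = r_1 = 2. Let y(x) = x^r sum_{n>=0} a_n x^n with a_0 = 1.
Substitute y = x^r sum a_n x^n and match x^{r+n}. The recurrence is
  D(n) a_n - 1 a_{n-1} = 0,  where D(n) = (r+n)(r+n-1) + (-2/3)(r+n) + (-2/3).
  a_n = 1 / D(n) * a_{n-1}.
Since the indicial polynomial factors as (r - r_1)(r - r_2), D(n) = (r_1 + n - r_1)(r_1 + n - r_2) = n(n + 7/3).
Evaluating step by step (a_0 = 1):
  n = 1: D(1) = 1(1 + 7/3) = 10/3; numerator = 1(1) = 1; a_1 = (1)/(10/3) = 3/10
  n = 2: D(2) = 2(2 + 7/3) = 26/3; numerator = 1(3/10) = 3/10; a_2 = (3/10)/(26/3) = 9/260
  n = 3: D(3) = 3(3 + 7/3) = 16; numerator = 1(9/260) = 9/260; a_3 = (9/260)/(16) = 9/4160
  n = 4: D(4) = 4(4 + 7/3) = 76/3; numerator = 1(9/4160) = 9/4160; a_4 = (9/4160)/(76/3) = 27/316160

r = 2; a_0 = 1; a_1 = 3/10; a_2 = 9/260; a_3 = 9/4160; a_4 = 27/316160


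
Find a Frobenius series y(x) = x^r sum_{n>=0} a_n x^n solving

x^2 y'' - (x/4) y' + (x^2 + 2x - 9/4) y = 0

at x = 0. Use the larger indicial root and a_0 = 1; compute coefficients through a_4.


Write in Frobenius form y'' + (p(x)/x) y' + (q(x)/x^2) y = 0:
  p(x) = -1/4,  q(x) = x^2 + 2x - 9/4.
Indicial equation: r(r-1) + (-1/4) r + (-9/4) = 0 -> roots r_1 = 9/4, r_2 = -1.
Take r = r_1 = 9/4. Let y(x) = x^r sum_{n>=0} a_n x^n with a_0 = 1.
Substitute y = x^r sum a_n x^n and match x^{r+n}. The recurrence is
  D(n) a_n + 2 a_{n-1} + 1 a_{n-2} = 0,  where D(n) = (r+n)(r+n-1) + (-1/4)(r+n) + (-9/4).
  a_n = [-2 a_{n-1} - 1 a_{n-2}] / D(n).
Since the indicial polynomial factors as (r - r_1)(r - r_2), D(n) = (r_1 + n - r_1)(r_1 + n - r_2) = n(n + 13/4).
Evaluating step by step (a_0 = 1):
  n = 1: D(1) = 1(1 + 13/4) = 17/4; numerator = -2(1) = -2; a_1 = (-2)/(17/4) = -8/17
  n = 2: D(2) = 2(2 + 13/4) = 21/2; numerator = -2(-8/17) - 1(1) = -1/17; a_2 = (-1/17)/(21/2) = -2/357
  n = 3: D(3) = 3(3 + 13/4) = 75/4; numerator = -2(-2/357) - 1(-8/17) = 172/357; a_3 = (172/357)/(75/4) = 688/26775
  n = 4: D(4) = 4(4 + 13/4) = 29; numerator = -2(688/26775) - 1(-2/357) = -1226/26775; a_4 = (-1226/26775)/(29) = -1226/776475

r = 9/4; a_0 = 1; a_1 = -8/17; a_2 = -2/357; a_3 = 688/26775; a_4 = -1226/776475


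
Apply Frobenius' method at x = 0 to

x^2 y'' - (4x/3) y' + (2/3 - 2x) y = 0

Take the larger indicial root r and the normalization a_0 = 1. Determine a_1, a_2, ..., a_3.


Write in Frobenius form y'' + (p(x)/x) y' + (q(x)/x^2) y = 0:
  p(x) = -4/3,  q(x) = 2/3 - 2x.
Indicial equation: r(r-1) + (-4/3) r + (2/3) = 0 -> roots r_1 = 2, r_2 = 1/3.
Take r = r_1 = 2. Let y(x) = x^r sum_{n>=0} a_n x^n with a_0 = 1.
Substitute y = x^r sum a_n x^n and match x^{r+n}. The recurrence is
  D(n) a_n - 2 a_{n-1} = 0,  where D(n) = (r+n)(r+n-1) + (-4/3)(r+n) + (2/3).
  a_n = 2 / D(n) * a_{n-1}.
Since the indicial polynomial factors as (r - r_1)(r - r_2), D(n) = (r_1 + n - r_1)(r_1 + n - r_2) = n(n + 5/3).
Evaluating step by step (a_0 = 1):
  n = 1: D(1) = 1(1 + 5/3) = 8/3; numerator = 2(1) = 2; a_1 = (2)/(8/3) = 3/4
  n = 2: D(2) = 2(2 + 5/3) = 22/3; numerator = 2(3/4) = 3/2; a_2 = (3/2)/(22/3) = 9/44
  n = 3: D(3) = 3(3 + 5/3) = 14; numerator = 2(9/44) = 9/22; a_3 = (9/22)/(14) = 9/308

r = 2; a_0 = 1; a_1 = 3/4; a_2 = 9/44; a_3 = 9/308


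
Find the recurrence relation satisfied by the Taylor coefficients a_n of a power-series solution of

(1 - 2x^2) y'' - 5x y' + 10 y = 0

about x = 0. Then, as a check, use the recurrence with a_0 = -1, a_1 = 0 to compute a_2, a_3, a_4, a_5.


Substitute y = sum_n a_n x^n.
(1 - 2 x^2) y'' contributes (n+2)(n+1) a_{n+2} - 2 n(n-1) a_n at x^n.
-5 x y'(x) contributes -5 n a_n at x^n.
10 y(x) contributes 10 a_n at x^n.
Matching x^n: (n+2)(n+1) a_{n+2} + (-2 n(n-1) - 5 n + 10) a_n = 0.
Thus a_{n+2} = (2 n(n-1) + 5 n - 10) / ((n+1)(n+2)) * a_n.

Check with a_0 = -1, a_1 = 0 (apply the recurrence for n = 0, 1, 2, 3): a_0 = -1, a_1 = 0, a_2 = 5, a_3 = 0, a_4 = 5/3, a_5 = 0.

a_(n+2) = (2 n(n-1) + 5 n - 10) / ((n+1)(n+2)) * a_n; check: a_0 = -1, a_1 = 0, a_2 = 5, a_3 = 0, a_4 = 5/3, a_5 = 0


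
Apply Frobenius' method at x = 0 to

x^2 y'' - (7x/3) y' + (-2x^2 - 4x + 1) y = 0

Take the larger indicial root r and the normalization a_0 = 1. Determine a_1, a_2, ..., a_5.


Write in Frobenius form y'' + (p(x)/x) y' + (q(x)/x^2) y = 0:
  p(x) = -7/3,  q(x) = -2x^2 - 4x + 1.
Indicial equation: r(r-1) + (-7/3) r + (1) = 0 -> roots r_1 = 3, r_2 = 1/3.
Take r = r_1 = 3. Let y(x) = x^r sum_{n>=0} a_n x^n with a_0 = 1.
Substitute y = x^r sum a_n x^n and match x^{r+n}. The recurrence is
  D(n) a_n - 4 a_{n-1} - 2 a_{n-2} = 0,  where D(n) = (r+n)(r+n-1) + (-7/3)(r+n) + (1).
  a_n = [4 a_{n-1} + 2 a_{n-2}] / D(n).
Since the indicial polynomial factors as (r - r_1)(r - r_2), D(n) = (r_1 + n - r_1)(r_1 + n - r_2) = n(n + 8/3).
Evaluating step by step (a_0 = 1):
  n = 1: D(1) = 1(1 + 8/3) = 11/3; numerator = 4(1) = 4; a_1 = (4)/(11/3) = 12/11
  n = 2: D(2) = 2(2 + 8/3) = 28/3; numerator = 4(12/11) + 2(1) = 70/11; a_2 = (70/11)/(28/3) = 15/22
  n = 3: D(3) = 3(3 + 8/3) = 17; numerator = 4(15/22) + 2(12/11) = 54/11; a_3 = (54/11)/(17) = 54/187
  n = 4: D(4) = 4(4 + 8/3) = 80/3; numerator = 4(54/187) + 2(15/22) = 471/187; a_4 = (471/187)/(80/3) = 1413/14960
  n = 5: D(5) = 5(5 + 8/3) = 115/3; numerator = 4(1413/14960) + 2(54/187) = 3573/3740; a_5 = (3573/3740)/(115/3) = 10719/430100

r = 3; a_0 = 1; a_1 = 12/11; a_2 = 15/22; a_3 = 54/187; a_4 = 1413/14960; a_5 = 10719/430100


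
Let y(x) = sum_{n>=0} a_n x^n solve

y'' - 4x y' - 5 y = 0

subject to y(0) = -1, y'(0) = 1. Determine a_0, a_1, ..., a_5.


Ansatz: y(x) = sum_{n>=0} a_n x^n, so y'(x) = sum_{n>=1} n a_n x^(n-1) and y''(x) = sum_{n>=2} n(n-1) a_n x^(n-2).
Substitute into P(x) y'' + Q(x) y' + R(x) y = 0 with P(x) = 1, Q(x) = -4x, R(x) = -5, and match powers of x.
Initial conditions: a_0 = -1, a_1 = 1.
Setting the coefficient of each power of x to zero and solving order by order (substituting the coefficients already found):
  x^0: 2 a_2 - 5 a_0 = 0  ->  2 a_2 = 5 a_0 = -5  ->  a_2 = -5/2
  x^1: 6 a_3 - 9 a_1 = 0  ->  6 a_3 = 9 a_1 = 9  ->  a_3 = 3/2
  x^2: 12 a_4 - 13 a_2 = 0  ->  12 a_4 = 13 a_2 = -65/2  ->  a_4 = -65/24
  x^3: 20 a_5 - 17 a_3 = 0  ->  20 a_5 = 17 a_3 = 51/2  ->  a_5 = 51/40
Truncated series: y(x) = -1 + x - (5/2) x^2 + (3/2) x^3 - (65/24) x^4 + (51/40) x^5 + O(x^6).

a_0 = -1; a_1 = 1; a_2 = -5/2; a_3 = 3/2; a_4 = -65/24; a_5 = 51/40


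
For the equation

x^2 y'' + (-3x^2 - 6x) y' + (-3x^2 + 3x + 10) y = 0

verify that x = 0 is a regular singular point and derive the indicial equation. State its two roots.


Divide by x^2 to reach normal form y'' + P_1(x) y' + P_2(x) y = 0 with P_1(x) = -3 - 6/x and P_2(x) = -3 + 3/x + 10/x^2.
x = 0 is a singular point because the y'-coefficient -3 - 6/x has a pole at x = 0 and the y-coefficient -3 + 3/x + 10/x^2 has a pole at x = 0.
It is a regular singular point because x P_1(x) = p(x) = -3x - 6 and x^2 P_2(x) = q(x) = -3x^2 + 3x + 10 are polynomials, hence analytic at x = 0.
p(0) = -6,  q(0) = 10.
Indicial equation: r(r-1) + p(0) r + q(0) = 0, i.e. r^2 + (p(0) - 1) r + q(0) = 0, i.e. r^2 - 7 r + 10 = 0.
Discriminant: (-7)^2 - 4(10) = 9, so r = (7 ± 3)/2.
Solving: r_1 = 5, r_2 = 2.

indicial: r^2 - 7 r + 10 = 0; roots r_1 = 5, r_2 = 2


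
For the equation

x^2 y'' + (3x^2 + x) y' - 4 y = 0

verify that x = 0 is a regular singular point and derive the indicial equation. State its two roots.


Divide by x^2 to reach normal form y'' + P_1(x) y' + P_2(x) y = 0 with P_1(x) = 3 + 1/x and P_2(x) = -4/x^2.
x = 0 is a singular point because the y'-coefficient 3 + 1/x has a pole at x = 0 and the y-coefficient -4/x^2 has a pole at x = 0.
It is a regular singular point because x P_1(x) = p(x) = 3x + 1 and x^2 P_2(x) = q(x) = -4 are polynomials, hence analytic at x = 0.
p(0) = 1,  q(0) = -4.
Indicial equation: r(r-1) + p(0) r + q(0) = 0, i.e. r^2 + (p(0) - 1) r + q(0) = 0, i.e. r^2 - 4 = 0.
Discriminant: (0)^2 - 4(-4) = 16, so r = (0 ± 4)/2.
Solving: r_1 = 2, r_2 = -2.

indicial: r^2 - 4 = 0; roots r_1 = 2, r_2 = -2


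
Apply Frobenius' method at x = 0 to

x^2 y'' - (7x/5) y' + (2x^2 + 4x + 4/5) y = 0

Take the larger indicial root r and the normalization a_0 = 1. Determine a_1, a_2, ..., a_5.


Write in Frobenius form y'' + (p(x)/x) y' + (q(x)/x^2) y = 0:
  p(x) = -7/5,  q(x) = 2x^2 + 4x + 4/5.
Indicial equation: r(r-1) + (-7/5) r + (4/5) = 0 -> roots r_1 = 2, r_2 = 2/5.
Take r = r_1 = 2. Let y(x) = x^r sum_{n>=0} a_n x^n with a_0 = 1.
Substitute y = x^r sum a_n x^n and match x^{r+n}. The recurrence is
  D(n) a_n + 4 a_{n-1} + 2 a_{n-2} = 0,  where D(n) = (r+n)(r+n-1) + (-7/5)(r+n) + (4/5).
  a_n = [-4 a_{n-1} - 2 a_{n-2}] / D(n).
Since the indicial polynomial factors as (r - r_1)(r - r_2), D(n) = (r_1 + n - r_1)(r_1 + n - r_2) = n(n + 8/5).
Evaluating step by step (a_0 = 1):
  n = 1: D(1) = 1(1 + 8/5) = 13/5; numerator = -4(1) = -4; a_1 = (-4)/(13/5) = -20/13
  n = 2: D(2) = 2(2 + 8/5) = 36/5; numerator = -4(-20/13) - 2(1) = 54/13; a_2 = (54/13)/(36/5) = 15/26
  n = 3: D(3) = 3(3 + 8/5) = 69/5; numerator = -4(15/26) - 2(-20/13) = 10/13; a_3 = (10/13)/(69/5) = 50/897
  n = 4: D(4) = 4(4 + 8/5) = 112/5; numerator = -4(50/897) - 2(15/26) = -95/69; a_4 = (-95/69)/(112/5) = -475/7728
  n = 5: D(5) = 5(5 + 8/5) = 33; numerator = -4(-475/7728) - 2(50/897) = 1125/8372; a_5 = (1125/8372)/(33) = 375/92092

r = 2; a_0 = 1; a_1 = -20/13; a_2 = 15/26; a_3 = 50/897; a_4 = -475/7728; a_5 = 375/92092


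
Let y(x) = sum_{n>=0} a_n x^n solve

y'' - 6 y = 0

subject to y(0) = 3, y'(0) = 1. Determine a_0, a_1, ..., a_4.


Ansatz: y(x) = sum_{n>=0} a_n x^n, so y'(x) = sum_{n>=1} n a_n x^(n-1) and y''(x) = sum_{n>=2} n(n-1) a_n x^(n-2).
Substitute into P(x) y'' + Q(x) y' + R(x) y = 0 with P(x) = 1, Q(x) = 0, R(x) = -6, and match powers of x.
Initial conditions: a_0 = 3, a_1 = 1.
Setting the coefficient of each power of x to zero and solving order by order (substituting the coefficients already found):
  x^0: 2 a_2 - 6 a_0 = 0  ->  2 a_2 = 6 a_0 = 18  ->  a_2 = 9
  x^1: 6 a_3 - 6 a_1 = 0  ->  6 a_3 = 6 a_1 = 6  ->  a_3 = 1
  x^2: 12 a_4 - 6 a_2 = 0  ->  12 a_4 = 6 a_2 = 54  ->  a_4 = 9/2
Truncated series: y(x) = 3 + x + 9 x^2 + x^3 + (9/2) x^4 + O(x^5).

a_0 = 3; a_1 = 1; a_2 = 9; a_3 = 1; a_4 = 9/2


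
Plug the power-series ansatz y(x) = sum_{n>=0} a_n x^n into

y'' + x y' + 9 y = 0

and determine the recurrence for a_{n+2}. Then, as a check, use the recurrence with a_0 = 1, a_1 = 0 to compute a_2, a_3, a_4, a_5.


Substitute y = sum_n a_n x^n.
y''(x) has coefficient (n+2)(n+1) a_{n+2} at x^n;
x y'(x) has coefficient n a_n at x^n (shift);
9 y(x) has coefficient 9 a_n at x^n.
Matching x^n: (n+2)(n+1) a_{n+2} + (n + 9) a_n = 0.
Thus a_{n+2} = (-n - 9) / ((n+1)(n+2)) * a_n.

Check with a_0 = 1, a_1 = 0 (apply the recurrence for n = 0, 1, 2, 3): a_0 = 1, a_1 = 0, a_2 = -9/2, a_3 = 0, a_4 = 33/8, a_5 = 0.

a_(n+2) = (-n - 9) / ((n+1)(n+2)) * a_n; check: a_0 = 1, a_1 = 0, a_2 = -9/2, a_3 = 0, a_4 = 33/8, a_5 = 0


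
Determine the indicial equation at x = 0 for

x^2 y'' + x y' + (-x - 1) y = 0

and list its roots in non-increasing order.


Divide by x^2 to reach normal form y'' + P_1(x) y' + P_2(x) y = 0 with P_1(x) = 1/x and P_2(x) = -1/x - 1/x^2.
x = 0 is a singular point because the y'-coefficient 1/x has a pole at x = 0 and the y-coefficient -1/x - 1/x^2 has a pole at x = 0.
It is a regular singular point because x P_1(x) = p(x) = 1 and x^2 P_2(x) = q(x) = -x - 1 are polynomials, hence analytic at x = 0.
p(0) = 1,  q(0) = -1.
Indicial equation: r(r-1) + p(0) r + q(0) = 0, i.e. r^2 + (p(0) - 1) r + q(0) = 0, i.e. r^2 - 1 = 0.
Discriminant: (0)^2 - 4(-1) = 4, so r = (0 ± 2)/2.
Solving: r_1 = 1, r_2 = -1.

indicial: r^2 - 1 = 0; roots r_1 = 1, r_2 = -1


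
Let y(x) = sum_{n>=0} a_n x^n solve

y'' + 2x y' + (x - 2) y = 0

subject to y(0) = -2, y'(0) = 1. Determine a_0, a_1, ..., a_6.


Ansatz: y(x) = sum_{n>=0} a_n x^n, so y'(x) = sum_{n>=1} n a_n x^(n-1) and y''(x) = sum_{n>=2} n(n-1) a_n x^(n-2).
Substitute into P(x) y'' + Q(x) y' + R(x) y = 0 with P(x) = 1, Q(x) = 2x, R(x) = x - 2, and match powers of x.
Initial conditions: a_0 = -2, a_1 = 1.
Setting the coefficient of each power of x to zero and solving order by order (substituting the coefficients already found):
  x^0: 2 a_2 - 2 a_0 = 0  ->  2 a_2 = 2 a_0 = -4  ->  a_2 = -2
  x^1: 6 a_3 + a_0 = 0  ->  6 a_3 = -a_0 = 2  ->  a_3 = 1/3
  x^2: 12 a_4 + 2 a_2 + a_1 = 0  ->  12 a_4 = -2 a_2 - a_1 = 3  ->  a_4 = 1/4
  x^3: 20 a_5 + 4 a_3 + a_2 = 0  ->  20 a_5 = -4 a_3 - a_2 = 2/3  ->  a_5 = 1/30
  x^4: 30 a_6 + 6 a_4 + a_3 = 0  ->  30 a_6 = -6 a_4 - a_3 = -11/6  ->  a_6 = -11/180
Truncated series: y(x) = -2 + x - 2 x^2 + (1/3) x^3 + (1/4) x^4 + (1/30) x^5 - (11/180) x^6 + O(x^7).

a_0 = -2; a_1 = 1; a_2 = -2; a_3 = 1/3; a_4 = 1/4; a_5 = 1/30; a_6 = -11/180


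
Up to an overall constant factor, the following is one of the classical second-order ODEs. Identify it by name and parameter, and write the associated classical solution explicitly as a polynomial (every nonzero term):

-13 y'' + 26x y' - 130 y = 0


All three coefficients share the factor -13; dividing through by -13 gives  y'' - 2x y' + 10 y = 0.
This matches the Hermite equation y'' - 2x y' + 2n y = 0 with 2n = 10, so n = 5; the polynomial solution is H_5(x).
With y = sum_k a_k x^k, matching x^k gives (k+2)(k+1) a_{k+2} = 2(k - n) a_k = 2(k - 5) a_k. The right side vanishes at k = 5, so the series with the parity of 5 terminates at degree 5.
Standard normalization: leading coefficient of H_n is 2^n, so a_5 = 2^5 = 32. Work downward with a_k = (k+1)(k+2) a_{k+2} / (2(k - n)):
  a_3 = (4)(5)(32) / (2(3 - 5)) = 640/(-4) = -160
  a_1 = (2)(3)(-160) / (2(1 - 5)) = -960/(-8) = 120
Hence H_5(x) = 32 x^5 - 160 x^3 + 120 x.

H_5(x); series = 32 x^5 - 160 x^3 + 120 x


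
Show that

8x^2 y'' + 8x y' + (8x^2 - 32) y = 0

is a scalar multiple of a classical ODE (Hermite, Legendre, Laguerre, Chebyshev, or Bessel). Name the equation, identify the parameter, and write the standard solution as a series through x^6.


All three coefficients share the factor 8; dividing through by 8 gives  x^2 y'' + x y' + (x^2 - 4) y = 0.
This matches the Bessel equation x^2 y'' + x y' + (x^2 - nu^2) y = 0 with nu^2 = 4, so nu = 2; the solution bounded at x = 0 is J_2(x).
Frobenius at x = 0: indicial roots ±nu; for r = nu the recurrence k(k + 2nu) c_k = -c_{k-2} gives the standard series J_nu(x) = sum_{k>=0} (-1)^k / (k! (k+nu)!) (x/2)^(2k+nu). Evaluate the first 3 terms:
  k = 0: (-1)^0 / (0! * 2! * 2^2) x^2 = 1/(1*2*4) x^2 = (1/8) x^2
  k = 1: (-1)^1 / (1! * 3! * 2^4) x^4 = -1/(1*6*16) x^4 = (-1/96) x^4
  k = 2: (-1)^2 / (2! * 4! * 2^6) x^6 = 1/(2*24*64) x^6 = (1/3072) x^6
Hence J_2(x) = x^6/3072 - x^4/96 + x^2/8 + ....

J_2(x); series = x^6/3072 - x^4/96 + x^2/8


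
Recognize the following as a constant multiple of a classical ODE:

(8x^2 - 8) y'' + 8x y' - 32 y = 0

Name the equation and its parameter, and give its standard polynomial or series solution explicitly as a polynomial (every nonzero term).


All three coefficients share the factor -8; dividing through by -8 gives  (1 - x^2) y'' - x y' + 4 y = 0.
This matches the Chebyshev equation (1 - x^2) y'' - x y' + n^2 y = 0 (note the -x y' term, not -2x y') with n^2 = 4, so n = 2; the polynomial solution is T_2(x).
With y = sum_k a_k x^k, matching x^k gives (k+2)(k+1) a_{k+2} = (k^2 - n^2) a_k = (k - 2)(k + 2) a_k. The right side vanishes at k = 2, so the series with the parity of 2 terminates at degree 2.
Standard normalization: leading coefficient of T_n is 2^(n-1), so a_2 = 2^1 = 2. Work downward with a_k = (k+1)(k+2) a_{k+2} / ((k - 2)(k + 2)):
  a_0 = (1)(2)(2) / ((0 - 2)(0 + 2)) = 4/(-4) = -1
Hence T_2(x) = 2 x^2 - 1.

T_2(x); series = 2 x^2 - 1


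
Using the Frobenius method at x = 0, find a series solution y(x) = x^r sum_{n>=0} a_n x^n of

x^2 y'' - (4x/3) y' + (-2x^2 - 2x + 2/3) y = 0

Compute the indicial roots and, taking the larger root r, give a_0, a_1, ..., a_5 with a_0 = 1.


Write in Frobenius form y'' + (p(x)/x) y' + (q(x)/x^2) y = 0:
  p(x) = -4/3,  q(x) = -2x^2 - 2x + 2/3.
Indicial equation: r(r-1) + (-4/3) r + (2/3) = 0 -> roots r_1 = 2, r_2 = 1/3.
Take r = r_1 = 2. Let y(x) = x^r sum_{n>=0} a_n x^n with a_0 = 1.
Substitute y = x^r sum a_n x^n and match x^{r+n}. The recurrence is
  D(n) a_n - 2 a_{n-1} - 2 a_{n-2} = 0,  where D(n) = (r+n)(r+n-1) + (-4/3)(r+n) + (2/3).
  a_n = [2 a_{n-1} + 2 a_{n-2}] / D(n).
Since the indicial polynomial factors as (r - r_1)(r - r_2), D(n) = (r_1 + n - r_1)(r_1 + n - r_2) = n(n + 5/3).
Evaluating step by step (a_0 = 1):
  n = 1: D(1) = 1(1 + 5/3) = 8/3; numerator = 2(1) = 2; a_1 = (2)/(8/3) = 3/4
  n = 2: D(2) = 2(2 + 5/3) = 22/3; numerator = 2(3/4) + 2(1) = 7/2; a_2 = (7/2)/(22/3) = 21/44
  n = 3: D(3) = 3(3 + 5/3) = 14; numerator = 2(21/44) + 2(3/4) = 27/11; a_3 = (27/11)/(14) = 27/154
  n = 4: D(4) = 4(4 + 5/3) = 68/3; numerator = 2(27/154) + 2(21/44) = 201/154; a_4 = (201/154)/(68/3) = 603/10472
  n = 5: D(5) = 5(5 + 5/3) = 100/3; numerator = 2(603/10472) + 2(27/154) = 2439/5236; a_5 = (2439/5236)/(100/3) = 7317/523600

r = 2; a_0 = 1; a_1 = 3/4; a_2 = 21/44; a_3 = 27/154; a_4 = 603/10472; a_5 = 7317/523600


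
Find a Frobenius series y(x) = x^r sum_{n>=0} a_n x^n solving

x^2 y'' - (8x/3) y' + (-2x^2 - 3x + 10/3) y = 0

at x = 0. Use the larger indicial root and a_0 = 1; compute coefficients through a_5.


Write in Frobenius form y'' + (p(x)/x) y' + (q(x)/x^2) y = 0:
  p(x) = -8/3,  q(x) = -2x^2 - 3x + 10/3.
Indicial equation: r(r-1) + (-8/3) r + (10/3) = 0 -> roots r_1 = 2, r_2 = 5/3.
Take r = r_1 = 2. Let y(x) = x^r sum_{n>=0} a_n x^n with a_0 = 1.
Substitute y = x^r sum a_n x^n and match x^{r+n}. The recurrence is
  D(n) a_n - 3 a_{n-1} - 2 a_{n-2} = 0,  where D(n) = (r+n)(r+n-1) + (-8/3)(r+n) + (10/3).
  a_n = [3 a_{n-1} + 2 a_{n-2}] / D(n).
Since the indicial polynomial factors as (r - r_1)(r - r_2), D(n) = (r_1 + n - r_1)(r_1 + n - r_2) = n(n + 1/3).
Evaluating step by step (a_0 = 1):
  n = 1: D(1) = 1(1 + 1/3) = 4/3; numerator = 3(1) = 3; a_1 = (3)/(4/3) = 9/4
  n = 2: D(2) = 2(2 + 1/3) = 14/3; numerator = 3(9/4) + 2(1) = 35/4; a_2 = (35/4)/(14/3) = 15/8
  n = 3: D(3) = 3(3 + 1/3) = 10; numerator = 3(15/8) + 2(9/4) = 81/8; a_3 = (81/8)/(10) = 81/80
  n = 4: D(4) = 4(4 + 1/3) = 52/3; numerator = 3(81/80) + 2(15/8) = 543/80; a_4 = (543/80)/(52/3) = 1629/4160
  n = 5: D(5) = 5(5 + 1/3) = 80/3; numerator = 3(1629/4160) + 2(81/80) = 13311/4160; a_5 = (13311/4160)/(80/3) = 39933/332800

r = 2; a_0 = 1; a_1 = 9/4; a_2 = 15/8; a_3 = 81/80; a_4 = 1629/4160; a_5 = 39933/332800


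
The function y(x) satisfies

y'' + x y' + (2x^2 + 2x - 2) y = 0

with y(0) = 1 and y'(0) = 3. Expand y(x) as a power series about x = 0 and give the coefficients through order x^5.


Ansatz: y(x) = sum_{n>=0} a_n x^n, so y'(x) = sum_{n>=1} n a_n x^(n-1) and y''(x) = sum_{n>=2} n(n-1) a_n x^(n-2).
Substitute into P(x) y'' + Q(x) y' + R(x) y = 0 with P(x) = 1, Q(x) = x, R(x) = 2x^2 + 2x - 2, and match powers of x.
Initial conditions: a_0 = 1, a_1 = 3.
Setting the coefficient of each power of x to zero and solving order by order (substituting the coefficients already found):
  x^0: 2 a_2 - 2 a_0 = 0  ->  2 a_2 = 2 a_0 = 2  ->  a_2 = 1
  x^1: 6 a_3 - a_1 + 2 a_0 = 0  ->  6 a_3 = a_1 - 2 a_0 = 1  ->  a_3 = 1/6
  x^2: 12 a_4 + 2 a_1 + 2 a_0 = 0  ->  12 a_4 = -2 a_1 - 2 a_0 = -8  ->  a_4 = -2/3
  x^3: 20 a_5 + a_3 + 2 a_2 + 2 a_1 = 0  ->  20 a_5 = -a_3 - 2 a_2 - 2 a_1 = -49/6  ->  a_5 = -49/120
Truncated series: y(x) = 1 + 3 x + x^2 + (1/6) x^3 - (2/3) x^4 - (49/120) x^5 + O(x^6).

a_0 = 1; a_1 = 3; a_2 = 1; a_3 = 1/6; a_4 = -2/3; a_5 = -49/120


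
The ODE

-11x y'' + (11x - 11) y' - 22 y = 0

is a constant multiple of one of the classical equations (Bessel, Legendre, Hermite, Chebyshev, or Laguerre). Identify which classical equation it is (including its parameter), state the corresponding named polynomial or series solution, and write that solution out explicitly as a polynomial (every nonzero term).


All three coefficients share the factor -11; dividing through by -11 gives  x y'' + (1 - x) y' + 2 y = 0.
This matches the Laguerre equation x y'' + (1 - x) y' + n y = 0 with n = 2; the polynomial solution is L_2(x).
With y = sum_k a_k x^k, matching x^k gives (k+1)k a_{k+1} + (k+1) a_{k+1} - k a_k + n a_k = 0, i.e. (k+1)^2 a_{k+1} = (k - n) a_k = (k - 2) a_k. The right side vanishes at k = 2, so the series terminates at degree 2.
Standard normalization L_n(0) = 1 gives a_0 = 1. Work upward with a_{k+1} = (k - 2) a_k / (k+1)^2:
  a_1 = (0 - 2)(1) / 1^2 = -2/1 = -2
  a_2 = (1 - 2)(-2) / 2^2 = 2/4 = 1/2
Hence L_2(x) = x^2/2 - 2 x + 1.

L_2(x); series = x^2/2 - 2 x + 1


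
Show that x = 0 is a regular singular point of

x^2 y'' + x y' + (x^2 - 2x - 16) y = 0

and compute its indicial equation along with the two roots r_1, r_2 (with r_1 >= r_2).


Divide by x^2 to reach normal form y'' + P_1(x) y' + P_2(x) y = 0 with P_1(x) = 1/x and P_2(x) = 1 - 2/x - 16/x^2.
x = 0 is a singular point because the y'-coefficient 1/x has a pole at x = 0 and the y-coefficient 1 - 2/x - 16/x^2 has a pole at x = 0.
It is a regular singular point because x P_1(x) = p(x) = 1 and x^2 P_2(x) = q(x) = x^2 - 2x - 16 are polynomials, hence analytic at x = 0.
p(0) = 1,  q(0) = -16.
Indicial equation: r(r-1) + p(0) r + q(0) = 0, i.e. r^2 + (p(0) - 1) r + q(0) = 0, i.e. r^2 - 16 = 0.
Discriminant: (0)^2 - 4(-16) = 64, so r = (0 ± 8)/2.
Solving: r_1 = 4, r_2 = -4.

indicial: r^2 - 16 = 0; roots r_1 = 4, r_2 = -4


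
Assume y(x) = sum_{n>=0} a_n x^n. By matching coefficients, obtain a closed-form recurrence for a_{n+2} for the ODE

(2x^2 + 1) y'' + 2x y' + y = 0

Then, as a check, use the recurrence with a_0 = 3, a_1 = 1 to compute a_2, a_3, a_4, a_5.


Substitute y = sum_n a_n x^n.
(1 + 2 x^2) y'' contributes (n+2)(n+1) a_{n+2} + 2 n(n-1) a_n at x^n.
2 x y'(x) contributes 2 n a_n at x^n.
y(x) contributes 1 a_n at x^n.
Matching x^n: (n+2)(n+1) a_{n+2} + (2 n(n-1) + 2 n + 1) a_n = 0.
Thus a_{n+2} = (-2 n(n-1) - 2 n - 1) / ((n+1)(n+2)) * a_n.

Check with a_0 = 3, a_1 = 1 (apply the recurrence for n = 0, 1, 2, 3): a_0 = 3, a_1 = 1, a_2 = -3/2, a_3 = -1/2, a_4 = 9/8, a_5 = 19/40.

a_(n+2) = (-2 n(n-1) - 2 n - 1) / ((n+1)(n+2)) * a_n; check: a_0 = 3, a_1 = 1, a_2 = -3/2, a_3 = -1/2, a_4 = 9/8, a_5 = 19/40
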